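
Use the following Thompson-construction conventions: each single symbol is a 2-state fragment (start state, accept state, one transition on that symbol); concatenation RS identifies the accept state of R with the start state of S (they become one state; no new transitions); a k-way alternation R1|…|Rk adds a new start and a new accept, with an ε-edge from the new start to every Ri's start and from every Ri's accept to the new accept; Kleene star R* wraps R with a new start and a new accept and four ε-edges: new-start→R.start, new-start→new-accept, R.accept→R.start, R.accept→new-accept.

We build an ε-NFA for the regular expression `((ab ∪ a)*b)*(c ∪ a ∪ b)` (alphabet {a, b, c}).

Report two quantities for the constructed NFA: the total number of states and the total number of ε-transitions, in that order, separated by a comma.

19, 18

Per subexpression:
Each of the 7 symbol leaves contributes 2 states and 0 ε-transitions.
  ab : 3 states, 0 ε-transitions
  ab ∪ a : 7 states, 4 ε-transitions
  (ab ∪ a)* : 9 states, 8 ε-transitions
  (ab ∪ a)*b : 10 states, 8 ε-transitions
  ((ab ∪ a)*b)* : 12 states, 12 ε-transitions
  c ∪ a ∪ b : 8 states, 6 ε-transitions
  ((ab ∪ a)*b)*(c ∪ a ∪ b) : 19 states, 18 ε-transitions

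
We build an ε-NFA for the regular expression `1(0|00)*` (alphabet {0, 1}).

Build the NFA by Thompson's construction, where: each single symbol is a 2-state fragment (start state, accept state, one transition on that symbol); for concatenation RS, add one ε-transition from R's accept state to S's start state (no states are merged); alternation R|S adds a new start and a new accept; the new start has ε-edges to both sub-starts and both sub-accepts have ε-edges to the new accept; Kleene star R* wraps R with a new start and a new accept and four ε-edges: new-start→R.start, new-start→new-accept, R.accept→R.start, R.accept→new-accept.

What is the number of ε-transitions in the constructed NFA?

10

By structural recursion:
Each of the 4 symbol leaves contributes 0 ε-transitions.
  00 : 1 ε-transition
  0|00 : 5 ε-transitions
  (0|00)* : 9 ε-transitions
  1(0|00)* : 10 ε-transitions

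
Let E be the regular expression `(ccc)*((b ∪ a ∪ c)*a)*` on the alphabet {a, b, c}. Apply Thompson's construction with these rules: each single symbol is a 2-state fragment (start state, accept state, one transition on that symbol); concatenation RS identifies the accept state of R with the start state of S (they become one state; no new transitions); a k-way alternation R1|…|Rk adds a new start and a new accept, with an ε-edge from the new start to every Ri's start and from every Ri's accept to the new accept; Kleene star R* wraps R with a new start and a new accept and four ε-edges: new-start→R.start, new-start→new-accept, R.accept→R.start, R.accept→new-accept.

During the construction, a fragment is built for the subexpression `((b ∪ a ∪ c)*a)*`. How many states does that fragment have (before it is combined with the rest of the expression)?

13

Fragment for `((b ∪ a ∪ c)*a)*`:
Each of the 4 symbol leaves contributes a 2-state fragment.
  b ∪ a ∪ c → 8 states
  (b ∪ a ∪ c)* → 10 states
  (b ∪ a ∪ c)*a → 11 states
  ((b ∪ a ∪ c)*a)* → 13 states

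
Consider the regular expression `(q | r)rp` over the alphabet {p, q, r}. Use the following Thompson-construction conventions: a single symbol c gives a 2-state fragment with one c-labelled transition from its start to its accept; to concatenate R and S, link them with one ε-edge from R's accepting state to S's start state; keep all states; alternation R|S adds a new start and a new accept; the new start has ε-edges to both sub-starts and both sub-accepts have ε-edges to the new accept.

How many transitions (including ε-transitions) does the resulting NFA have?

10

Bottom-up over the parse tree:
Each of the 4 symbol leaves contributes 1 transition (1 symbol, 0 ε).
  q | r : 6 transitions (2 symbol, 4 ε)
  (q | r)rp : 10 transitions (4 symbol, 6 ε)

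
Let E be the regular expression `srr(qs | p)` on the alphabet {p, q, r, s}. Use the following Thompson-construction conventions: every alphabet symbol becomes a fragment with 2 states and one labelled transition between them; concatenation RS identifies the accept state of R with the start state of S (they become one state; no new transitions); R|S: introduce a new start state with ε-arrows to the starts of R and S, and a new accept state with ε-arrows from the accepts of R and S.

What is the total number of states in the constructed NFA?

10

By structural recursion:
Each of the 6 symbol leaves contributes a 2-state fragment.
  qs — 3 states
  qs | p — 7 states
  srr(qs | p) — 10 states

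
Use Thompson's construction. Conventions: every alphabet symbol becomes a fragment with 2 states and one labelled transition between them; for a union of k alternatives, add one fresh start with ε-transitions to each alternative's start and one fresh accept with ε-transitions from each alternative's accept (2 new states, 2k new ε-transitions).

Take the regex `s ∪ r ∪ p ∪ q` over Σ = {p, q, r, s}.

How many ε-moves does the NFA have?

8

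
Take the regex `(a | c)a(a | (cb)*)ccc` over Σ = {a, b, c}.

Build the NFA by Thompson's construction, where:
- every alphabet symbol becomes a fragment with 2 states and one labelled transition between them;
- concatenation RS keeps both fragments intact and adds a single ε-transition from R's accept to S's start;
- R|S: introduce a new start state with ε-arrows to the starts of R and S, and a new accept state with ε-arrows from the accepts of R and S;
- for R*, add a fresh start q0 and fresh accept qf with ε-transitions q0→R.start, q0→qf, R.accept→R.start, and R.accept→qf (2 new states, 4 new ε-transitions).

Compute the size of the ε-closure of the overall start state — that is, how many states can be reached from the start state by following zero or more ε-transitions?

Compute the ε-closure size of each fragment's start state recursively; a symbol fragment's start has no outgoing ε-edge, so its closure is just itself (size 1).
  a | c : |closure| = 1 + 1 + 1 = 3 (the new accept is not ε-reachable since no branch accepts ε)
  cb : same as the first factor's closure: |closure| = 1
  (cb)* : new start has ε-edges to the inner start and to the new accept, so |closure| = 2 + 1 = 3
  a | (cb)* : new start ε-reaches every alternative's start; at least one alternative accepts ε, so the union's new accept is reached too: |closure| = 1 + 1 + 3 + 1 = 6
  (a | c)a(a | (cb)*)ccc : same as the first factor's closure: |closure| = 3

3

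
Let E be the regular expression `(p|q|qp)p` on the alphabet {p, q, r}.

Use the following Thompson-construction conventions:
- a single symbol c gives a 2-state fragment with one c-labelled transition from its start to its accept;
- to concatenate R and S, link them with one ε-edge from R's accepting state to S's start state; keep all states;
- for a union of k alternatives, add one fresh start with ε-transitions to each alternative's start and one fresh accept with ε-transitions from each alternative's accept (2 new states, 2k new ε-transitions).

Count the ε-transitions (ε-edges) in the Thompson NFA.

By structural recursion:
Each of the 5 symbol leaves contributes 0 ε-transitions.
  qp → 1 ε-transition
  p|q|qp → 7 ε-transitions
  (p|q|qp)p → 8 ε-transitions

8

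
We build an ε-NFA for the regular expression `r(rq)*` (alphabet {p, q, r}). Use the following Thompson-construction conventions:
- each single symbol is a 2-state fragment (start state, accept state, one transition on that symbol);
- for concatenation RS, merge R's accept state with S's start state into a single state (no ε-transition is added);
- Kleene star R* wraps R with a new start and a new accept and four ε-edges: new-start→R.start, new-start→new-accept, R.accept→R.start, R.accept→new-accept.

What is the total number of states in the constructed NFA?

By structural recursion:
Each of the 3 symbol leaves contributes a 2-state fragment.
  rq : 3 states
  (rq)* : 5 states
  r(rq)* : 6 states

6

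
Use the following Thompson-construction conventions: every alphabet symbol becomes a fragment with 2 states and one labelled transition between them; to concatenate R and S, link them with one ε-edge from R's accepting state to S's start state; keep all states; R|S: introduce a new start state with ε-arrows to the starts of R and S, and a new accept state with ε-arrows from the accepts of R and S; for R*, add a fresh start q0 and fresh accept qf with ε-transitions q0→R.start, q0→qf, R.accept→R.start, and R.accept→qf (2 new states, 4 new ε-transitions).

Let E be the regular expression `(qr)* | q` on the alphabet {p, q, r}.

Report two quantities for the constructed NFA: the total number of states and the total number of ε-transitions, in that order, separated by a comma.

10, 9

Building bottom-up:
Each of the 3 symbol leaves contributes 2 states and 0 ε-transitions.
  qr — 4 states, 1 ε-transition
  (qr)* — 6 states, 5 ε-transitions
  (qr)* | q — 10 states, 9 ε-transitions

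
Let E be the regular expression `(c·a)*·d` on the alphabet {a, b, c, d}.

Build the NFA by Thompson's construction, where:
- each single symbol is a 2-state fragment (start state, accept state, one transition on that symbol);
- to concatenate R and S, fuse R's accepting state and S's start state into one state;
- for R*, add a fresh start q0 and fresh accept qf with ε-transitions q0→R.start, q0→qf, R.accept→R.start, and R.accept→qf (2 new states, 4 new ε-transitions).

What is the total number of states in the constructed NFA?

6

Per subexpression:
Each of the 3 symbol leaves contributes a 2-state fragment.
  c·a = 3 states
  (c·a)* = 5 states
  (c·a)*·d = 6 states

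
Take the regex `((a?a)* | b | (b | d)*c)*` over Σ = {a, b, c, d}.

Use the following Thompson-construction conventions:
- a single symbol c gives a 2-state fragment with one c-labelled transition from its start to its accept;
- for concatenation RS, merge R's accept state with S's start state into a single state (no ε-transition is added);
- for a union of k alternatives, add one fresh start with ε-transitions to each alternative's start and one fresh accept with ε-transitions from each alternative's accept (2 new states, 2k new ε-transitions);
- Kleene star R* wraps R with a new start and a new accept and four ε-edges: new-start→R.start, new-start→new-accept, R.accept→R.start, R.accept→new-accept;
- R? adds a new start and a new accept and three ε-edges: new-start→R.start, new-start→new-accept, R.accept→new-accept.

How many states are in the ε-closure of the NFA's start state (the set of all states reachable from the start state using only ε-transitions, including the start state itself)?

15

Let C(F) = |ε-closure(F.start)| within fragment F, and note whether F accepts ε. Symbol fragments have C = 1 and do not accept ε. Then:
  a? : C = 1 (new start) + 1 (body) + 1 (new accept, via ε) = 3
  a?a : the left operand accepts ε, so the closure extends into the next operand (the shared merged state is already counted); C = 3 + (1−1) = 3
  (a?a)* : C = 1 (new start) + 3 (body) + 1 (new accept) = 5
  b | d : new start ε-reaches every alternative's start; none of them accept ε, so the new accept is not reached: C = 1 + 1 + 1 = 3
  (b | d)* : new start has ε-edges to the inner start and to the new accept, so C = 2 + 3 = 5
  (b | d)*c : C = 5 + (1−1) = 5 (closure spills across the concat boundary because the left factor accepts ε)
  (a?a)* | b | (b | d)*c : new start ε-reaches every alternative's start; at least one alternative accepts ε, so the union's new accept is reached too: C = 1 + 5 + 1 + 5 + 1 = 13
  ((a?a)* | b | (b | d)*c)* : C = 1 (new start) + 13 (body) + 1 (new accept) = 15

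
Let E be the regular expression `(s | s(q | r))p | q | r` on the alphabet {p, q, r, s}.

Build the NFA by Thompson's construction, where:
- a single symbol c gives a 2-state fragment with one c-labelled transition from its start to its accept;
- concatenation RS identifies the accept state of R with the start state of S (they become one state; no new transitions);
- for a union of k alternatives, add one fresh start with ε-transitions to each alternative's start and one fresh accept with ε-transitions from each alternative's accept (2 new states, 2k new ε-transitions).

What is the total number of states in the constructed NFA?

18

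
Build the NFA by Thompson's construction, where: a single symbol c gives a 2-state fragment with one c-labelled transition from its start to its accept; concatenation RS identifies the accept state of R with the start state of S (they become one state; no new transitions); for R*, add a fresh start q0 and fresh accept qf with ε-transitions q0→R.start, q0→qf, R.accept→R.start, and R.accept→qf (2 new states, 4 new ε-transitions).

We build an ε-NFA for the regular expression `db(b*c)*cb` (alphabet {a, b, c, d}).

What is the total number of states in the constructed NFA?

By structural recursion:
Each of the 6 symbol leaves contributes a 2-state fragment.
  b* = 4 states
  b*c = 5 states
  (b*c)* = 7 states
  db(b*c)*cb = 11 states

11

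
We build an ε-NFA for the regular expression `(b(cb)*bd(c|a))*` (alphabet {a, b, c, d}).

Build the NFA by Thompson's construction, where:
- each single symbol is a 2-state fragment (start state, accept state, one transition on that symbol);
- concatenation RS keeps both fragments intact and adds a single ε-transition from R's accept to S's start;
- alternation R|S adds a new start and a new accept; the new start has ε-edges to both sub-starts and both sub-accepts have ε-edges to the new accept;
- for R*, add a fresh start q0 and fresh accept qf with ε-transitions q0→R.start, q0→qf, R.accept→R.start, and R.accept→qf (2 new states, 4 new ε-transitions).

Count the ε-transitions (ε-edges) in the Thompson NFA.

17

Per subexpression:
Each of the 7 symbol leaves contributes 0 ε-transitions.
  cb : 1 ε-transition
  (cb)* : 5 ε-transitions
  c|a : 4 ε-transitions
  b(cb)*bd(c|a) : 13 ε-transitions
  (b(cb)*bd(c|a))* : 17 ε-transitions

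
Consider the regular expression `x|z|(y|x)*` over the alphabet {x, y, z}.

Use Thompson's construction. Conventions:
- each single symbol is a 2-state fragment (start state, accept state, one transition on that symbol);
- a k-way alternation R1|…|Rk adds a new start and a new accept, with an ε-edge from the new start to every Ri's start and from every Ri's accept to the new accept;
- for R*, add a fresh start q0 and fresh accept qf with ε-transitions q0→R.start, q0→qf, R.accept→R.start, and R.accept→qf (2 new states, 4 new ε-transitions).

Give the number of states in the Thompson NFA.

By structural recursion:
Each of the 4 symbol leaves contributes a 2-state fragment.
  y|x = 6 states
  (y|x)* = 8 states
  x|z|(y|x)* = 14 states

14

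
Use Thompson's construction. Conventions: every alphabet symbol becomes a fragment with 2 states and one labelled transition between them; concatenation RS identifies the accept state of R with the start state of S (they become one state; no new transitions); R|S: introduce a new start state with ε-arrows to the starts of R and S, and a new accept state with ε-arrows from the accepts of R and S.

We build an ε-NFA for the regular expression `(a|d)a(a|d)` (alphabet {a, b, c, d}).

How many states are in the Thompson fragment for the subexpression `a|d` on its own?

6

Fragment for `a|d`:
Each of the 2 symbol leaves contributes a 2-state fragment.
  a|d — 6 states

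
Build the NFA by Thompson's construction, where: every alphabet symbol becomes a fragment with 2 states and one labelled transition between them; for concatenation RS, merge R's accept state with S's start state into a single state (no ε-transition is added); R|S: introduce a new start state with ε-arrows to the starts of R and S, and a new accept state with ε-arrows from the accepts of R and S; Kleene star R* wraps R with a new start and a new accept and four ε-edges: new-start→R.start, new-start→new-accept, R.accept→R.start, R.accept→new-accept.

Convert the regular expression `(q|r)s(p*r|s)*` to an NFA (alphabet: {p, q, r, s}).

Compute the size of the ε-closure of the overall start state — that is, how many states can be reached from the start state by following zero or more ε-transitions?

Let C(F) = |ε-closure(F.start)| within fragment F, and note whether F accepts ε. Symbol fragments have C = 1 and do not accept ε. Then:
  q|r : new start ε-reaches every alternative's start; none of them accept ε, so the new accept is not reached: C = 1 + 1 + 1 = 3
  p* : C = 1 (new start) + 1 (body) + 1 (new accept) = 3
  p*r : the left operand accepts ε, so the closure extends into the next operand (the shared merged state is already counted); C = 3 + (1−1) = 3
  p*r|s : new start ε-reaches every alternative's start; none of them accept ε, so the new accept is not reached: C = 1 + 3 + 1 = 5
  (p*r|s)* : new start has ε-edges to the inner start and to the new accept, so C = 2 + 5 = 7
  (q|r)s(p*r|s)* : same as the first factor's closure: C = 3

3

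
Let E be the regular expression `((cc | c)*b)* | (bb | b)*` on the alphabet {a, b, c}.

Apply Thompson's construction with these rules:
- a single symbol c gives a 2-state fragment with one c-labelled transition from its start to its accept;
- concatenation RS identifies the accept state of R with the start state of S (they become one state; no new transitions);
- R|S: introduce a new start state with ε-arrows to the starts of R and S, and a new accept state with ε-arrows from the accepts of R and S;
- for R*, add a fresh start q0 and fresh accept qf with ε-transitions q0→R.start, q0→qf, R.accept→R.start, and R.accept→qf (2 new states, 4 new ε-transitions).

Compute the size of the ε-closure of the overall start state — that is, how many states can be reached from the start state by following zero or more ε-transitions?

Work bottom-up. For each fragment F, track |ε-closure(F.start)| and whether F's accept lies in that closure (i.e. whether F accepts ε). A single-symbol fragment has closure size 1 and does not accept ε.
  cc → same as the first factor's closure: |ε-closure| = 1
  cc | c → new start ε-reaches every alternative's start; none of them accept ε, so the new accept is not reached: |ε-closure| = 1 + 1 + 1 = 3
  (cc | c)* → |ε-closure| = 1 (new start) + 3 (body) + 1 (new accept) = 5
  (cc | c)*b → |ε-closure| = 5 + (1−1) = 5 (closure spills across the concat boundary because the left factor accepts ε)
  ((cc | c)*b)* → new start has ε-edges to the inner start and to the new accept, so |ε-closure| = 2 + 5 = 7
  bb → same as the first factor's closure: |ε-closure| = 1
  bb | b → new start ε-reaches every alternative's start; none of them accept ε, so the new accept is not reached: |ε-closure| = 1 + 1 + 1 = 3
  (bb | b)* → |ε-closure| = 1 (new start) + 3 (body) + 1 (new accept) = 5
  ((cc | c)*b)* | (bb | b)* → new start ε-reaches every alternative's start; at least one alternative accepts ε, so the union's new accept is reached too: |ε-closure| = 1 + 7 + 5 + 1 = 14

14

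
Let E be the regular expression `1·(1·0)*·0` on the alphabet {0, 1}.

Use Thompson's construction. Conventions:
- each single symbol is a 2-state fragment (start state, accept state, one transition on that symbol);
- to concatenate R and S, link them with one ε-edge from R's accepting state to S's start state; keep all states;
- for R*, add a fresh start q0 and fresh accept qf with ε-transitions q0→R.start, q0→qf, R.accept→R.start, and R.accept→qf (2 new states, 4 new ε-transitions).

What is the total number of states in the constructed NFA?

10

By structural recursion:
Each of the 4 symbol leaves contributes a 2-state fragment.
  1·0 → 4 states
  (1·0)* → 6 states
  1·(1·0)*·0 → 10 states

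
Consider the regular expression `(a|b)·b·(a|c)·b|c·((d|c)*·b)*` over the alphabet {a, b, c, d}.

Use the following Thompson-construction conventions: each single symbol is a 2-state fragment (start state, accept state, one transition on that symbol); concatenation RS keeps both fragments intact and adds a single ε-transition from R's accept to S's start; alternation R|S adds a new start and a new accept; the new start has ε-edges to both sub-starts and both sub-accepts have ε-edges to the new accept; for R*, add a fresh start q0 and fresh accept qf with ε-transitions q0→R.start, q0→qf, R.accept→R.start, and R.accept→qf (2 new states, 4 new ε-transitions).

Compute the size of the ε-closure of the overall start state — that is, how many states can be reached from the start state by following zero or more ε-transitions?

5

Work bottom-up. For each fragment F, track |ε-closure(F.start)| and whether F's accept lies in that closure (i.e. whether F accepts ε). A single-symbol fragment has closure size 1 and does not accept ε.
  a|b → new start ε-reaches every alternative's start; none of them accept ε, so the new accept is not reached: |closure| = 1 + 1 + 1 = 3
  a|c → new start ε-reaches every alternative's start; none of them accept ε, so the new accept is not reached: |closure| = 1 + 1 + 1 = 3
  (a|b)·b·(a|c)·b → same as the first factor's closure: |closure| = 3
  d|c → |closure| = 1 + 1 + 1 = 3 (the new accept is not ε-reachable since no branch accepts ε)
  (d|c)* → |closure| = 1 (new start) + 3 (body) + 1 (new accept) = 5
  (d|c)*·b → the left operand accepts ε, so the closure extends into the next operand (via the concat ε-link); |closure| = 5 + 1 = 6
  ((d|c)*·b)* → new start has ε-edges to the inner start and to the new accept, so |closure| = 2 + 6 = 8
  c·((d|c)*·b)* → |closure| equals the left operand's closure size = 1 (its accept is not ε-reachable, so the closure stops there)
  (a|b)·b·(a|c)·b|c·((d|c)*·b)* → |closure| = 1 + 3 + 1 = 5 (the new accept is not ε-reachable since no branch accepts ε)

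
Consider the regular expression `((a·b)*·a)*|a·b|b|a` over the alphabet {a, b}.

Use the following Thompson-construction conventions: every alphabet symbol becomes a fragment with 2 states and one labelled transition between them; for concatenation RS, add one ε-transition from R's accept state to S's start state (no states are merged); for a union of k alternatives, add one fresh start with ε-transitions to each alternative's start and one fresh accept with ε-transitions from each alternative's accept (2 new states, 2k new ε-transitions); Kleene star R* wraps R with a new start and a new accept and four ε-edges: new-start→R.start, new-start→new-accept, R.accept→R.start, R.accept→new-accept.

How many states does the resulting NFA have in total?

20

By structural recursion:
Each of the 7 symbol leaves contributes a 2-state fragment.
  a·b = 4 states
  (a·b)* = 6 states
  (a·b)*·a = 8 states
  ((a·b)*·a)* = 10 states
  a·b = 4 states
  ((a·b)*·a)*|a·b|b|a = 20 states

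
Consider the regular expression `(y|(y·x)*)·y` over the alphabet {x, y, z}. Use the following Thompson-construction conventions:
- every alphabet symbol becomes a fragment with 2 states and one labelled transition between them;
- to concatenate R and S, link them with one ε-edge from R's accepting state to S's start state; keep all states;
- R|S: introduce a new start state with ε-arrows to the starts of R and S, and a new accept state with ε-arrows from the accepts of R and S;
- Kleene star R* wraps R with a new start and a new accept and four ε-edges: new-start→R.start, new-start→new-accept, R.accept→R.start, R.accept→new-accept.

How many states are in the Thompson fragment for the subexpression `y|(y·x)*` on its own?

10

Fragment for `y|(y·x)*`:
Each of the 3 symbol leaves contributes a 2-state fragment.
  y·x → 4 states
  (y·x)* → 6 states
  y|(y·x)* → 10 states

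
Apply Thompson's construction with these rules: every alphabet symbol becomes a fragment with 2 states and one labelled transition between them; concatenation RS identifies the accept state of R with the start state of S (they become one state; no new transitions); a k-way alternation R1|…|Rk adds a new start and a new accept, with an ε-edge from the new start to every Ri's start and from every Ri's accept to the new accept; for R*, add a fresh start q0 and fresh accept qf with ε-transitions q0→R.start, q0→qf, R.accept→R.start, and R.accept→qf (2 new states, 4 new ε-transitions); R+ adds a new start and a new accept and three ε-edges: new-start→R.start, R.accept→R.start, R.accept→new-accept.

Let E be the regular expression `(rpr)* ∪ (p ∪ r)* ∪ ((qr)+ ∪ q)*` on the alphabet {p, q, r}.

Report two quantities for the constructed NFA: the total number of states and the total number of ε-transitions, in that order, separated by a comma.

27, 29

Building bottom-up:
Each of the 8 symbol leaves contributes 2 states and 0 ε-transitions.
  rpr = 4 states, 0 ε-transitions
  (rpr)* = 6 states, 4 ε-transitions
  p ∪ r = 6 states, 4 ε-transitions
  (p ∪ r)* = 8 states, 8 ε-transitions
  qr = 3 states, 0 ε-transitions
  (qr)+ = 5 states, 3 ε-transitions
  (qr)+ ∪ q = 9 states, 7 ε-transitions
  ((qr)+ ∪ q)* = 11 states, 11 ε-transitions
  (rpr)* ∪ (p ∪ r)* ∪ ((qr)+ ∪ q)* = 27 states, 29 ε-transitions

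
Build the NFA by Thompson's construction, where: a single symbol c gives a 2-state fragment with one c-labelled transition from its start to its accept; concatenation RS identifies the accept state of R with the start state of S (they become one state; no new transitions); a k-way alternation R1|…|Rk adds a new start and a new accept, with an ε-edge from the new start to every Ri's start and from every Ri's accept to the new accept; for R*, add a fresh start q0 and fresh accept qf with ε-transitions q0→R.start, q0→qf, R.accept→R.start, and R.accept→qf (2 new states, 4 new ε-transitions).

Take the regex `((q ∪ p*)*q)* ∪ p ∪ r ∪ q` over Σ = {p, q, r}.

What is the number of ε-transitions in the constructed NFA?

Per subexpression:
Each of the 6 symbol leaves contributes 0 ε-transitions.
  p* — 4 ε-transitions
  q ∪ p* — 8 ε-transitions
  (q ∪ p*)* — 12 ε-transitions
  (q ∪ p*)*q — 12 ε-transitions
  ((q ∪ p*)*q)* — 16 ε-transitions
  ((q ∪ p*)*q)* ∪ p ∪ r ∪ q — 24 ε-transitions

24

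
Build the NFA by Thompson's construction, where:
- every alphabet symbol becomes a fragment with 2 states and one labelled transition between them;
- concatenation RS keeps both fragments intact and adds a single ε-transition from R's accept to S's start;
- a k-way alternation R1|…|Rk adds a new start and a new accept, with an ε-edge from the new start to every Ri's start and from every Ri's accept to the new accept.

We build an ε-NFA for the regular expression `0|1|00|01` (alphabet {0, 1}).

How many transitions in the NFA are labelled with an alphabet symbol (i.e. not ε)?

Per subexpression:
Each of the 6 symbol leaves contributes exactly 1 symbol transition.
  00 = 2 symbol transitions
  01 = 2 symbol transitions
  0|1|00|01 = 6 symbol transitions

6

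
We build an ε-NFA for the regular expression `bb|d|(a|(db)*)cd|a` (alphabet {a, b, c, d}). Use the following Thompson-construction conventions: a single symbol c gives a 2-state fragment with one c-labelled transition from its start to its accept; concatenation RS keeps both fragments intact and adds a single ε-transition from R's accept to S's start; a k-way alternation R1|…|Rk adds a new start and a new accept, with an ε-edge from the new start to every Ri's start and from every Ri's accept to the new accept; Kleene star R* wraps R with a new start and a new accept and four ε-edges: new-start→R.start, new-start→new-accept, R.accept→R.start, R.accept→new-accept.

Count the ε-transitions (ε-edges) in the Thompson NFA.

20

By structural recursion:
Each of the 9 symbol leaves contributes 0 ε-transitions.
  bb — 1 ε-transition
  db — 1 ε-transition
  (db)* — 5 ε-transitions
  a|(db)* — 9 ε-transitions
  (a|(db)*)cd — 11 ε-transitions
  bb|d|(a|(db)*)cd|a — 20 ε-transitions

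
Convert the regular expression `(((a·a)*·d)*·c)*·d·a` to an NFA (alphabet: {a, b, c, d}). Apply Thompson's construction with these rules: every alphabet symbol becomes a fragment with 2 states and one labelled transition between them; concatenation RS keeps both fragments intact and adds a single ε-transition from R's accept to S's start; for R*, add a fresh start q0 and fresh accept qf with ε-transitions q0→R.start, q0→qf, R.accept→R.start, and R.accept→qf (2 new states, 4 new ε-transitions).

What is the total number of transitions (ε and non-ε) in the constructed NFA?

23

Building bottom-up:
Each of the 6 symbol leaves contributes 1 transition (1 symbol, 0 ε).
  a·a : 3 transitions (2 symbol, 1 ε)
  (a·a)* : 7 transitions (2 symbol, 5 ε)
  (a·a)*·d : 9 transitions (3 symbol, 6 ε)
  ((a·a)*·d)* : 13 transitions (3 symbol, 10 ε)
  ((a·a)*·d)*·c : 15 transitions (4 symbol, 11 ε)
  (((a·a)*·d)*·c)* : 19 transitions (4 symbol, 15 ε)
  (((a·a)*·d)*·c)*·d·a : 23 transitions (6 symbol, 17 ε)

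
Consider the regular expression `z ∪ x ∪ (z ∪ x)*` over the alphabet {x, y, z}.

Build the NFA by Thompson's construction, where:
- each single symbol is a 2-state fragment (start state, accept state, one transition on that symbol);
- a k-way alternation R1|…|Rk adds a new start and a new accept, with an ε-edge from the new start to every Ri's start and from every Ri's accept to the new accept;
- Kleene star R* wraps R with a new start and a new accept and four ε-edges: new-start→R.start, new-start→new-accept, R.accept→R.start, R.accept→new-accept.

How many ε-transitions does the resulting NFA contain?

14

Recursing over subexpressions:
Each of the 4 symbol leaves contributes 0 ε-transitions.
  z ∪ x → 4 ε-transitions
  (z ∪ x)* → 8 ε-transitions
  z ∪ x ∪ (z ∪ x)* → 14 ε-transitions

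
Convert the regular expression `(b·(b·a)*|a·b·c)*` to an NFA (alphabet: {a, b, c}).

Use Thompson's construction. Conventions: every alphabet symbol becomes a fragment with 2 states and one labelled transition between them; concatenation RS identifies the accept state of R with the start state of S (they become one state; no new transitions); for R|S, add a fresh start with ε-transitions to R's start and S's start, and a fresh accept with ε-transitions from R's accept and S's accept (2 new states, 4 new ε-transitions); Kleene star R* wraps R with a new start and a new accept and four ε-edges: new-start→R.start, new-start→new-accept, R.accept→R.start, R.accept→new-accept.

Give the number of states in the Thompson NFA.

14

Bottom-up over the parse tree:
Each of the 6 symbol leaves contributes a 2-state fragment.
  b·a — 3 states
  (b·a)* — 5 states
  b·(b·a)* — 6 states
  a·b·c — 4 states
  b·(b·a)*|a·b·c — 12 states
  (b·(b·a)*|a·b·c)* — 14 states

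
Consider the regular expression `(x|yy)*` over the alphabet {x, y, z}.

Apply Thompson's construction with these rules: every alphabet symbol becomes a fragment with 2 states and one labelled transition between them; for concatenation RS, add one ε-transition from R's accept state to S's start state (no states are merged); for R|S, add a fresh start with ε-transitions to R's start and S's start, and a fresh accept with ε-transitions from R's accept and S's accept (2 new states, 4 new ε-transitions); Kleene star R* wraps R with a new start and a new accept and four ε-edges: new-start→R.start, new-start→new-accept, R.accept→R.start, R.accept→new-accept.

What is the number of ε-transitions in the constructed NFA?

Per subexpression:
Each of the 3 symbol leaves contributes 0 ε-transitions.
  yy → 1 ε-transition
  x|yy → 5 ε-transitions
  (x|yy)* → 9 ε-transitions

9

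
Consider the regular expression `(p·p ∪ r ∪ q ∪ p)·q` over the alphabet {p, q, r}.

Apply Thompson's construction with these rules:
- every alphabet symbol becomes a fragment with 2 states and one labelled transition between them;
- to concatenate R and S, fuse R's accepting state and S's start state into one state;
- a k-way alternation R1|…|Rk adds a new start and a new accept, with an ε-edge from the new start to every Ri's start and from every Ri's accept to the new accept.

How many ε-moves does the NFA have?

8

Building bottom-up:
Each of the 6 symbol leaves contributes 0 ε-transitions.
  p·p — 0 ε-transitions
  p·p ∪ r ∪ q ∪ p — 8 ε-transitions
  (p·p ∪ r ∪ q ∪ p)·q — 8 ε-transitions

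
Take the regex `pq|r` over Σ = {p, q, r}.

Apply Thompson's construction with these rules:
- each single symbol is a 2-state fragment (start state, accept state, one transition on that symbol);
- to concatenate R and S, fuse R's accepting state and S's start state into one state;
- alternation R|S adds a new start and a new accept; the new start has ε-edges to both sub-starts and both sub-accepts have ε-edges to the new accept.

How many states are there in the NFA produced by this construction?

Bottom-up over the parse tree:
Each of the 3 symbol leaves contributes a 2-state fragment.
  pq : 3 states
  pq|r : 7 states

7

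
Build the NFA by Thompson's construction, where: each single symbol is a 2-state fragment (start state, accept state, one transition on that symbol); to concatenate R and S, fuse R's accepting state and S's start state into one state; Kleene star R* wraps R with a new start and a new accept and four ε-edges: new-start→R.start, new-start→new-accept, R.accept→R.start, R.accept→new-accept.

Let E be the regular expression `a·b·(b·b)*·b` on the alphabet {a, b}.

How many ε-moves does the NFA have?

Per subexpression:
Each of the 5 symbol leaves contributes 0 ε-transitions.
  b·b — 0 ε-transitions
  (b·b)* — 4 ε-transitions
  a·b·(b·b)*·b — 4 ε-transitions

4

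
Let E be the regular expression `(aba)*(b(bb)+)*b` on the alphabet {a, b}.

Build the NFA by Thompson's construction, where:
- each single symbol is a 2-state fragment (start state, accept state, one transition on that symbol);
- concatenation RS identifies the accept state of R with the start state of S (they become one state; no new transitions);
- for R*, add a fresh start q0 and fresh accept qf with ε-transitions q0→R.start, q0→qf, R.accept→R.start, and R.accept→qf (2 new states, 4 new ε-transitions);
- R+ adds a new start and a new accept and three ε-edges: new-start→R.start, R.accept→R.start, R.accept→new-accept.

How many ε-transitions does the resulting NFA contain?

11

Building bottom-up:
Each of the 7 symbol leaves contributes 0 ε-transitions.
  aba — 0 ε-transitions
  (aba)* — 4 ε-transitions
  bb — 0 ε-transitions
  (bb)+ — 3 ε-transitions
  b(bb)+ — 3 ε-transitions
  (b(bb)+)* — 7 ε-transitions
  (aba)*(b(bb)+)*b — 11 ε-transitions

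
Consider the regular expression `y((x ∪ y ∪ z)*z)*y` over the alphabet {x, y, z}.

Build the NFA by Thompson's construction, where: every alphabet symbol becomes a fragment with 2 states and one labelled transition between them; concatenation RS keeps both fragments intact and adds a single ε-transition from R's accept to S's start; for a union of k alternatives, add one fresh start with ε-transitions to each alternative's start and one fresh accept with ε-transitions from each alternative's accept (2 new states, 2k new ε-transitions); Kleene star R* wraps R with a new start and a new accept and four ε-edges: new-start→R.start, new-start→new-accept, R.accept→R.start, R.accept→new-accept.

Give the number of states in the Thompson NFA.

18

By structural recursion:
Each of the 6 symbol leaves contributes a 2-state fragment.
  x ∪ y ∪ z → 8 states
  (x ∪ y ∪ z)* → 10 states
  (x ∪ y ∪ z)*z → 12 states
  ((x ∪ y ∪ z)*z)* → 14 states
  y((x ∪ y ∪ z)*z)*y → 18 states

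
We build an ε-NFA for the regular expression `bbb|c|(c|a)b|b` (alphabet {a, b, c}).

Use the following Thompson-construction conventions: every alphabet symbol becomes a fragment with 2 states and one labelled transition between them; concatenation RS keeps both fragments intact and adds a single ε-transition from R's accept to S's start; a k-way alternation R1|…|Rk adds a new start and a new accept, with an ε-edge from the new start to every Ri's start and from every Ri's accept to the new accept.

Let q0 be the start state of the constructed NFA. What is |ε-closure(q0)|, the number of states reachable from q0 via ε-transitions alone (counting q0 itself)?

7

Compute the ε-closure size of each fragment's start state recursively; a symbol fragment's start has no outgoing ε-edge, so its closure is just itself (size 1).
  bbb → same as the first factor's closure: |closure| = 1
  c|a → new start ε-reaches every alternative's start; none of them accept ε, so the new accept is not reached: |closure| = 1 + 1 + 1 = 3
  (c|a)b → same as the first factor's closure: |closure| = 3
  bbb|c|(c|a)b|b → new start ε-reaches every alternative's start; none of them accept ε, so the new accept is not reached: |closure| = 1 + 1 + 1 + 3 + 1 = 7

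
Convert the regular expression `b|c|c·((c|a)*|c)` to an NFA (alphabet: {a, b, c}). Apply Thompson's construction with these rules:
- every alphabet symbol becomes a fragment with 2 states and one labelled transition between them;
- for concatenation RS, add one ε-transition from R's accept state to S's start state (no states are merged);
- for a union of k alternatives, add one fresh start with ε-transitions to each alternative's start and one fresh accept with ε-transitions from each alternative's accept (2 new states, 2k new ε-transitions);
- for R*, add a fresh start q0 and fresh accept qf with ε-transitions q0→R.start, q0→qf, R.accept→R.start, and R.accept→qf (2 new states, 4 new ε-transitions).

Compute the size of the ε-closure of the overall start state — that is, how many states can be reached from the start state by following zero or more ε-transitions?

Work bottom-up. For each fragment F, track |ε-closure(F.start)| and whether F's accept lies in that closure (i.e. whether F accepts ε). A single-symbol fragment has closure size 1 and does not accept ε.
  c|a — |closure| = 1 + 1 + 1 = 3 (the new accept is not ε-reachable since no branch accepts ε)
  (c|a)* — |closure| = 1 (new start) + 3 (body) + 1 (new accept) = 5
  (c|a)*|c — new start ε-reaches every alternative's start; at least one alternative accepts ε, so the union's new accept is reached too: |closure| = 1 + 5 + 1 + 1 = 8
  c·((c|a)*|c) — |closure| equals the left operand's closure size = 1 (its accept is not ε-reachable, so the closure stops there)
  b|c|c·((c|a)*|c) — new start ε-reaches every alternative's start; none of them accept ε, so the new accept is not reached: |closure| = 1 + 1 + 1 + 1 = 4

4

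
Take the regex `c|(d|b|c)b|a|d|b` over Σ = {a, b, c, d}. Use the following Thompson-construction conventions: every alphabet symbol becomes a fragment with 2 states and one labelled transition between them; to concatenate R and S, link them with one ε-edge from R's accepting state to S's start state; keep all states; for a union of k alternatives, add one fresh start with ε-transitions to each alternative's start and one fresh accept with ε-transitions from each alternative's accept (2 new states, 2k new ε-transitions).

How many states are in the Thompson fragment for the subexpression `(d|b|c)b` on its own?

Fragment for `(d|b|c)b`:
Each of the 4 symbol leaves contributes a 2-state fragment.
  d|b|c : 8 states
  (d|b|c)b : 10 states

10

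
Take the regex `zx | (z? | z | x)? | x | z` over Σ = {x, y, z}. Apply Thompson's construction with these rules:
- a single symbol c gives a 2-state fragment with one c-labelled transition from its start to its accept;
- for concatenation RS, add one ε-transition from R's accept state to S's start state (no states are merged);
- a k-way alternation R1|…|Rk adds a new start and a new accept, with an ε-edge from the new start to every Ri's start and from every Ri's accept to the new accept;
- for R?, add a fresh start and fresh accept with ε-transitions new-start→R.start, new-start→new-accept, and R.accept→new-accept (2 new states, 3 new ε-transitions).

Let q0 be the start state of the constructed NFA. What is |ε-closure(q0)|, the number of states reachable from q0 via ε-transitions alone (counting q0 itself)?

14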